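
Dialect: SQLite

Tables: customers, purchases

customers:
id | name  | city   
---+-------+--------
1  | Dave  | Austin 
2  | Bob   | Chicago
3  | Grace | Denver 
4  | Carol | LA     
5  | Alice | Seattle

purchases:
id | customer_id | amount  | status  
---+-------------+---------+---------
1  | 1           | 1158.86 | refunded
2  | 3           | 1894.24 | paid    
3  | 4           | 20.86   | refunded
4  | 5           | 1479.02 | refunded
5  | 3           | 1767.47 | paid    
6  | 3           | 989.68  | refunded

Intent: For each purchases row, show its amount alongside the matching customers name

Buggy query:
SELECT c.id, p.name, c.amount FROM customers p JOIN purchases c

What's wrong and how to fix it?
Bug: Missing join condition: each purchases row is matched to all customers rows instead of just its own

Fix: Add ON c.customer_id = p.id to the JOIN

Corrected query:
SELECT c.id, p.name, c.amount FROM customers p JOIN purchases c ON c.customer_id = p.id

Result:
id | name  | amount 
---+-------+--------
1  | Dave  | 1158.86
2  | Grace | 1894.24
3  | Carol | 20.86  
4  | Alice | 1479.02
5  | Grace | 1767.47
6  | Grace | 989.68 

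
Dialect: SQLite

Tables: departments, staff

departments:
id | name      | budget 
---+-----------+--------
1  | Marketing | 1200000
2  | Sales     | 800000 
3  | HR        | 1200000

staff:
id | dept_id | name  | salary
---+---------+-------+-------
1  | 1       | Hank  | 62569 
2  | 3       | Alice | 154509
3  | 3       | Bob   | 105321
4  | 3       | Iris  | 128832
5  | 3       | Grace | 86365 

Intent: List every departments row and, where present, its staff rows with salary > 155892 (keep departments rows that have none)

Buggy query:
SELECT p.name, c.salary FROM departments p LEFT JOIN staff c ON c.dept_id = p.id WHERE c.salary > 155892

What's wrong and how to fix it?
Bug: Filtering c.salary in WHERE discards the NULL rows produced by LEFT JOIN, turning it into an inner join

Fix: Put 'c.salary > 155892' in the JOIN's ON clause instead of WHERE

Corrected query:
SELECT p.name, c.salary FROM departments p LEFT JOIN staff c ON c.dept_id = p.id AND c.salary > 155892

Result:
name      | salary
----------+-------
Marketing | NULL  
Sales     | NULL  
HR        | NULL  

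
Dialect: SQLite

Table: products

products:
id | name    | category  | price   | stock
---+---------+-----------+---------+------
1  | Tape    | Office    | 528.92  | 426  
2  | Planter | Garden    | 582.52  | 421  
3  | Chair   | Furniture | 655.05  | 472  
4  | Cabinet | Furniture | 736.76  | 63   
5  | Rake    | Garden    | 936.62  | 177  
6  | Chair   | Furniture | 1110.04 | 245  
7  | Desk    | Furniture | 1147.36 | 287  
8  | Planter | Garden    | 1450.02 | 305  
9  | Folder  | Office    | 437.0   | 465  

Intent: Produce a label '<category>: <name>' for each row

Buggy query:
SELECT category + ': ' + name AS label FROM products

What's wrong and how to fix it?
Bug: SQLite uses || for string concatenation; + coerces text to numbers (yielding 0)

Fix: Replace + with || to concatenate text

Corrected query:
SELECT category || ': ' || name AS label FROM products

Result:
label             
------------------
Office: Tape      
Garden: Planter   
Furniture: Chair  
Furniture: Cabinet
Garden: Rake      
Furniture: Chair  
Furniture: Desk   
Garden: Planter   
Office: Folder    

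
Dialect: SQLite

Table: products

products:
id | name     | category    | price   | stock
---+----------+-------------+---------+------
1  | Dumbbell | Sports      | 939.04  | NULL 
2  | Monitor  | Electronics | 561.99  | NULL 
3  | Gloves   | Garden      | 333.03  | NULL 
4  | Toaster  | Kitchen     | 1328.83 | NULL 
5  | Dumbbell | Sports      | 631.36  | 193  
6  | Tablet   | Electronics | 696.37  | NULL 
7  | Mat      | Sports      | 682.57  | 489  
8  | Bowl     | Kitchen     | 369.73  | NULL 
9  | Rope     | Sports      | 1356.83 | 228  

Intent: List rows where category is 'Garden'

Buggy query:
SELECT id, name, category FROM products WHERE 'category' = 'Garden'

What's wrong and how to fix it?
Bug: 'category' in single quotes is a string literal, not the column; the comparison is literal-vs-literal and never true

Fix: Remove the quotes around the column name (or use double quotes for an identifier)

Corrected query:
SELECT id, name, category FROM products WHERE category = 'Garden'

Result:
id | name   | category
---+--------+---------
3  | Gloves | Garden  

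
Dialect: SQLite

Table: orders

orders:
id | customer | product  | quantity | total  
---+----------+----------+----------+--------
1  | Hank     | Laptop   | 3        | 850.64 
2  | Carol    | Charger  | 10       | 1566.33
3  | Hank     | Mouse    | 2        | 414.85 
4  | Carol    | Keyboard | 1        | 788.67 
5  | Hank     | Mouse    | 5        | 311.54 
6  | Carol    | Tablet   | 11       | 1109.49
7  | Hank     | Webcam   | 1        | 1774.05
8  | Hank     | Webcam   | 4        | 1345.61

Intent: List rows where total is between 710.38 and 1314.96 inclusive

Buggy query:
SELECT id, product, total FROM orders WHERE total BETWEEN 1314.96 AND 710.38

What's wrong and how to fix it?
Bug: BETWEEN expects the lower bound first; with 1314.96 AND 710.38 the range is empty

Fix: Write BETWEEN 710.38 AND 1314.96

Corrected query:
SELECT id, product, total FROM orders WHERE total BETWEEN 710.38 AND 1314.96

Result:
id | product  | total  
---+----------+--------
1  | Laptop   | 850.64 
4  | Keyboard | 788.67 
6  | Tablet   | 1109.49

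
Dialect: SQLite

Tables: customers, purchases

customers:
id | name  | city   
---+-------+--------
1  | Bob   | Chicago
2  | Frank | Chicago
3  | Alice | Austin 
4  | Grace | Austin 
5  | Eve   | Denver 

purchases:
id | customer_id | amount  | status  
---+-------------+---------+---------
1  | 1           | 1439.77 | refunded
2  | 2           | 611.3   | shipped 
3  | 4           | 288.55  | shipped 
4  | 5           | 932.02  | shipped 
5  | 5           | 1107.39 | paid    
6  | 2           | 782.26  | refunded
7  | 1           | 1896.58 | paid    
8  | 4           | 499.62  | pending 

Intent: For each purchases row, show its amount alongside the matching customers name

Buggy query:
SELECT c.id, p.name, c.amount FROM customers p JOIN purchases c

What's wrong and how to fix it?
Bug: JOIN with no ON clause produces a cartesian product; every purchases row pairs with every customers row

Fix: Specify the join condition linking the foreign key to the parent id

Corrected query:
SELECT c.id, p.name, c.amount FROM customers p JOIN purchases c ON c.customer_id = p.id

Result:
id | name  | amount 
---+-------+--------
1  | Bob   | 1439.77
2  | Frank | 611.3  
3  | Grace | 288.55 
4  | Eve   | 932.02 
5  | Eve   | 1107.39
6  | Frank | 782.26 
7  | Bob   | 1896.58
8  | Grace | 499.62 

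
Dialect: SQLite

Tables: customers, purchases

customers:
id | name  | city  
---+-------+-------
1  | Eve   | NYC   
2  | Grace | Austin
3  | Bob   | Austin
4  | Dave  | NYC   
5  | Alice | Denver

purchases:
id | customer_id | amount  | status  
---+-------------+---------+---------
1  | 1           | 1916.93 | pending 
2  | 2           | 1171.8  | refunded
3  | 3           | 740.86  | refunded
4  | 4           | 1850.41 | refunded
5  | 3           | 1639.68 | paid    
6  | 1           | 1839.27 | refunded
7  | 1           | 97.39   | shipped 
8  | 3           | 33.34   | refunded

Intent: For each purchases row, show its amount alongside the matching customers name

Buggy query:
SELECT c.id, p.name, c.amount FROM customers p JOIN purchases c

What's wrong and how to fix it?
Bug: Missing join condition: each purchases row is matched to all customers rows instead of just its own

Fix: Specify the join condition linking the foreign key to the parent id

Corrected query:
SELECT c.id, p.name, c.amount FROM customers p JOIN purchases c ON c.customer_id = p.id

Result:
id | name  | amount 
---+-------+--------
1  | Eve   | 1916.93
2  | Grace | 1171.8 
3  | Bob   | 740.86 
4  | Dave  | 1850.41
5  | Bob   | 1639.68
6  | Eve   | 1839.27
7  | Eve   | 97.39  
8  | Bob   | 33.34  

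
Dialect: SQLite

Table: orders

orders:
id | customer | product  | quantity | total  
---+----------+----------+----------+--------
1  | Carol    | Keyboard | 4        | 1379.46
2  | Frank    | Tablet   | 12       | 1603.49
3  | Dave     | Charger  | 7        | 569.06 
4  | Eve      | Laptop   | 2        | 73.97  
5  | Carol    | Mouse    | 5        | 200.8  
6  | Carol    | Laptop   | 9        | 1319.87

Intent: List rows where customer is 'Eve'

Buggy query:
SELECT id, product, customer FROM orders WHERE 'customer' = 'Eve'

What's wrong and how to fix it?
Bug: 'customer' in single quotes is a string literal, not the column; the comparison is literal-vs-literal and never true

Fix: Reference the column as customer without single quotes

Corrected query:
SELECT id, product, customer FROM orders WHERE customer = 'Eve'

Result:
id | product | customer
---+---------+---------
4  | Laptop  | Eve     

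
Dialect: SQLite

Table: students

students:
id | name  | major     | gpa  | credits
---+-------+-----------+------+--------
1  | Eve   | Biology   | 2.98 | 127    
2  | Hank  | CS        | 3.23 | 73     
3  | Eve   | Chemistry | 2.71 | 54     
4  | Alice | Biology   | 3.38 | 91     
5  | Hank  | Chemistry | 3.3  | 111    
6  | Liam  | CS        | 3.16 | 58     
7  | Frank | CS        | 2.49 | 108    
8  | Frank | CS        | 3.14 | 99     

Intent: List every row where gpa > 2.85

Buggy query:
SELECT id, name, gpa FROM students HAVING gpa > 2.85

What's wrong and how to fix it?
Bug: This is a non-aggregate query (no GROUP BY, no aggregates), so in SQLite the HAVING clause is invalid here; a row-level condition belongs in WHERE

Fix: Replace HAVING with WHERE since the condition applies to individual rows

Corrected query:
SELECT id, name, gpa FROM students WHERE gpa > 2.85

Result:
id | name  | gpa 
---+-------+-----
1  | Eve   | 2.98
2  | Hank  | 3.23
4  | Alice | 3.38
5  | Hank  | 3.3 
6  | Liam  | 3.16
8  | Frank | 3.14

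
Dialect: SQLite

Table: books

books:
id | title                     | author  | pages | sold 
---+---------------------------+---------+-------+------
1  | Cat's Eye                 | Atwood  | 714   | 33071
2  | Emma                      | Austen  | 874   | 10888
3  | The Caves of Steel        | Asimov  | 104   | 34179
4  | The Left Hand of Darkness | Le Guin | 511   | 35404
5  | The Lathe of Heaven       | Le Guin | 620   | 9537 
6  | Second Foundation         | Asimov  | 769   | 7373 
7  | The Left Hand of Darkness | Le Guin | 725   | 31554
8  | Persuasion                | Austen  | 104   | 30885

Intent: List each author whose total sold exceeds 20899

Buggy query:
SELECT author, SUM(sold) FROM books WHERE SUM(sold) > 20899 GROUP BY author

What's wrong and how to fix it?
Bug: Aggregate functions cannot appear in a WHERE clause

Fix: Move the aggregate condition to a HAVING clause

Corrected query:
SELECT author, SUM(sold) FROM books GROUP BY author HAVING SUM(sold) > 20899

Result:
author  | SUM(sold)
--------+----------
Asimov  | 41552    
Atwood  | 33071    
Austen  | 41773    
Le Guin | 76495    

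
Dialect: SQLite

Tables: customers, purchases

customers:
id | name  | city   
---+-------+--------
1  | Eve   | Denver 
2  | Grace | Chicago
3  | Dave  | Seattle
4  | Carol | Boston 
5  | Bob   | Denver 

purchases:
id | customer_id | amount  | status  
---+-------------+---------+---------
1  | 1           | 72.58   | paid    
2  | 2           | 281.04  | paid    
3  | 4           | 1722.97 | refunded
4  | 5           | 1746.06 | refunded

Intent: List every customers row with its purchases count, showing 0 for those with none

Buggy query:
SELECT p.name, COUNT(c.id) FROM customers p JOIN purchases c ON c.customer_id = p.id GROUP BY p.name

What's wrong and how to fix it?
Bug: An inner join excludes parents with zero children

Fix: Use LEFT JOIN so parents without children still appear (COUNT(c.id) gives 0)

Corrected query:
SELECT p.name, COUNT(c.id) FROM customers p LEFT JOIN purchases c ON c.customer_id = p.id GROUP BY p.name

Result:
name  | COUNT(c.id)
------+------------
Bob   | 1          
Carol | 1          
Dave  | 0          
Eve   | 1          
Grace | 1          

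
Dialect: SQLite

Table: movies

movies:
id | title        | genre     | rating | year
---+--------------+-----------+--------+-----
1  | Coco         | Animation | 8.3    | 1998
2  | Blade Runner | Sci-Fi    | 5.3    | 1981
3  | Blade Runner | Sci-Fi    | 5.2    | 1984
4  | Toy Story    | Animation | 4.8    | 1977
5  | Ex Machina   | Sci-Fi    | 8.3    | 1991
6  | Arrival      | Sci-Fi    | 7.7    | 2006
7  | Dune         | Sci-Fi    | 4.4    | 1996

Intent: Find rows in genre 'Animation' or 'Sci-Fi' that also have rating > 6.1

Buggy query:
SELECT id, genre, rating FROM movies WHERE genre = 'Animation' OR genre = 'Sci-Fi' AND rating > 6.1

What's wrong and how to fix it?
Bug: AND binds tighter than OR, so this parses as genre = 'Animation' OR (genre = 'Sci-Fi' AND rating > 6.1)

Fix: Group the OR with parentheses (or use IN), then AND the threshold

Corrected query:
SELECT id, genre, rating FROM movies WHERE (genre = 'Animation' OR genre = 'Sci-Fi') AND rating > 6.1

Result:
id | genre     | rating
---+-----------+-------
1  | Animation | 8.3   
5  | Sci-Fi    | 8.3   
6  | Sci-Fi    | 7.7   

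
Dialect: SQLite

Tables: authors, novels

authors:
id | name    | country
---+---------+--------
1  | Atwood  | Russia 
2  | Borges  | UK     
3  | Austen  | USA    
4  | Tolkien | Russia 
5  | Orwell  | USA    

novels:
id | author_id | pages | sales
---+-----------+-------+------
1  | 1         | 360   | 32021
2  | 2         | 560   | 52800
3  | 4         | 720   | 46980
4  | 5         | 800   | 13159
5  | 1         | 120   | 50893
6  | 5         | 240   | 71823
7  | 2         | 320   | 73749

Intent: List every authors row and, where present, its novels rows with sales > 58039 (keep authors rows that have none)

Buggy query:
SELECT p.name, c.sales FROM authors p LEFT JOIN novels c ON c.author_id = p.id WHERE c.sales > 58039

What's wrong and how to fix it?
Bug: Filtering c.sales in WHERE discards the NULL rows produced by LEFT JOIN, turning it into an inner join

Fix: Move the right-table condition into the ON clause so unmatched parents are kept

Corrected query:
SELECT p.name, c.sales FROM authors p LEFT JOIN novels c ON c.author_id = p.id AND c.sales > 58039

Result:
name    | sales
--------+------
Atwood  | NULL 
Borges  | 73749
Austen  | NULL 
Tolkien | NULL 
Orwell  | 71823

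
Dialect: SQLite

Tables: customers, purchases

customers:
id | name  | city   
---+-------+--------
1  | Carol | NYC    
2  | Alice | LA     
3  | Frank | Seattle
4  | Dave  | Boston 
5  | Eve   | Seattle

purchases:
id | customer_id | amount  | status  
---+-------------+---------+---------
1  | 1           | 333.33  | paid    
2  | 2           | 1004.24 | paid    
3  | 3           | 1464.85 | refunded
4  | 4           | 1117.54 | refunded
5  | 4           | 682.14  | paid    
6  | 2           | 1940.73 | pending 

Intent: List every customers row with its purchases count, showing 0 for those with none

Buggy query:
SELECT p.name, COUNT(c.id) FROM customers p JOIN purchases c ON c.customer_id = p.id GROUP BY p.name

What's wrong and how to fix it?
Bug: An inner join excludes parents with zero children

Fix: Use LEFT JOIN so parents without children still appear (COUNT(c.id) gives 0)

Corrected query:
SELECT p.name, COUNT(c.id) FROM customers p LEFT JOIN purchases c ON c.customer_id = p.id GROUP BY p.name

Result:
name  | COUNT(c.id)
------+------------
Alice | 2          
Carol | 1          
Dave  | 2          
Eve   | 0          
Frank | 1          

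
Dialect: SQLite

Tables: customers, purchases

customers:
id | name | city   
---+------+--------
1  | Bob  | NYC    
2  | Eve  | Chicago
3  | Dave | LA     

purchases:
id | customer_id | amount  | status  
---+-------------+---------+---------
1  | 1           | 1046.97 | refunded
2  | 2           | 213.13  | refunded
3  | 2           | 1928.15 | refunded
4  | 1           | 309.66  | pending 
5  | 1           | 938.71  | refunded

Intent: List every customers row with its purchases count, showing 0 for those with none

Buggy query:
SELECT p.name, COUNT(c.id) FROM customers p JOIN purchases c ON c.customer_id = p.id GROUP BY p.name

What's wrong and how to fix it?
Bug: INNER JOIN drops customers rows that have no matching purchases rows

Fix: Switch to LEFT JOIN to retain unmatched parent rows

Corrected query:
SELECT p.name, COUNT(c.id) FROM customers p LEFT JOIN purchases c ON c.customer_id = p.id GROUP BY p.name

Result:
name | COUNT(c.id)
-----+------------
Bob  | 3          
Dave | 0          
Eve  | 2          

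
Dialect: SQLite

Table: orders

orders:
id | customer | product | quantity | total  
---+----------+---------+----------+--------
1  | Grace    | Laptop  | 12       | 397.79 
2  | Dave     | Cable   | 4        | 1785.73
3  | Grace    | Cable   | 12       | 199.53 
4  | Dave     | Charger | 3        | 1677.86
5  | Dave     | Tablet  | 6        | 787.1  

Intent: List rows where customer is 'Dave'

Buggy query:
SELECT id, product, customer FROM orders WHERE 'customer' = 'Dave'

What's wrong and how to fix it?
Bug: Single quotes denote string literals in SQL; the column name is being compared as a constant string

Fix: Remove the quotes around the column name (or use double quotes for an identifier)

Corrected query:
SELECT id, product, customer FROM orders WHERE customer = 'Dave'

Result:
id | product | customer
---+---------+---------
2  | Cable   | Dave    
4  | Charger | Dave    
5  | Tablet  | Dave    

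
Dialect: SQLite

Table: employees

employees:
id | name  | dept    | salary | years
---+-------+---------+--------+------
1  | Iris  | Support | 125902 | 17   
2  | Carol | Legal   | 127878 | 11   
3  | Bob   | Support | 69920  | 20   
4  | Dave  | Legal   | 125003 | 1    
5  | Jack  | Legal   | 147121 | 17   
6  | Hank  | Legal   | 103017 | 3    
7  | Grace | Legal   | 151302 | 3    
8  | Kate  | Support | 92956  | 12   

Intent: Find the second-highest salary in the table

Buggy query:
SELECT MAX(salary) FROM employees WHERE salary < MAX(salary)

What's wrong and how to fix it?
Bug: The inner MAX is an aggregate inside WHERE, which is not allowed

Fix: Compute the overall MAX in a subquery, then take MAX of rows below it

Corrected query:
SELECT MAX(salary) FROM employees WHERE salary < (SELECT MAX(salary) FROM employees)

Result:
MAX(salary)
-----------
147121     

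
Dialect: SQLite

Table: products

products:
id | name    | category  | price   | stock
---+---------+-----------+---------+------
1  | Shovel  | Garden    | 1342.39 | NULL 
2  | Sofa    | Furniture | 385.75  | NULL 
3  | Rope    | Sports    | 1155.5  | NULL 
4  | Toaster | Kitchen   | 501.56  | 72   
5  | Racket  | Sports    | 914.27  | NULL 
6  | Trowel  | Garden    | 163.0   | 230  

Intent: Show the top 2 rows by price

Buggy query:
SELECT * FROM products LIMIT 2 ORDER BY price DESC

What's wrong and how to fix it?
Bug: ORDER BY cannot follow LIMIT; LIMIT is the final clause

Fix: Sort with ORDER BY, then apply LIMIT

Corrected query:
SELECT * FROM products ORDER BY price DESC LIMIT 2

Result:
id | name   | category | price   | stock
---+--------+----------+---------+------
1  | Shovel | Garden   | 1342.39 | NULL 
3  | Rope   | Sports   | 1155.5  | NULL 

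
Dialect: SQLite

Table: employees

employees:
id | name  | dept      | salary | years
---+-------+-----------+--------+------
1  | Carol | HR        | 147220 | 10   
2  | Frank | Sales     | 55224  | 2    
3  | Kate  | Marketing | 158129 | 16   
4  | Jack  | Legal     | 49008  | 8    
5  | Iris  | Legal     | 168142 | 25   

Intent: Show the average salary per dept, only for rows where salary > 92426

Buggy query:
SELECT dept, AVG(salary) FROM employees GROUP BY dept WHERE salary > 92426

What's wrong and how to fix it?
Bug: Row-level WHERE must come before GROUP BY in the clause order

Fix: Move the WHERE clause before GROUP BY

Corrected query:
SELECT dept, AVG(salary) FROM employees WHERE salary > 92426 GROUP BY dept

Result:
dept      | AVG(salary)
----------+------------
HR        | 147220     
Legal     | 168142     
Marketing | 158129     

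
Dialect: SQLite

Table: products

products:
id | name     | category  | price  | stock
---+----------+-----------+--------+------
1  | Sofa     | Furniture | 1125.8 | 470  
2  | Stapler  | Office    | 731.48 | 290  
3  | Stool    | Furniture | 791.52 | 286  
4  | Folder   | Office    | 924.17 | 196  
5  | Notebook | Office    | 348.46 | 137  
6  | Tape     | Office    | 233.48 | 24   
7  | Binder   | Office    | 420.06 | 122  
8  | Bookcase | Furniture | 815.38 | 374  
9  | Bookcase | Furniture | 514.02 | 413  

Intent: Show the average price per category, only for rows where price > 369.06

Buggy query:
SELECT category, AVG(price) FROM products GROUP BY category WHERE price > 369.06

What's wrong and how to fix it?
Bug: WHERE cannot follow GROUP BY

Fix: Move the WHERE clause before GROUP BY

Corrected query:
SELECT category, AVG(price) FROM products WHERE price > 369.06 GROUP BY category

Result:
category  | AVG(price)
----------+-----------
Furniture | 811.68    
Office    | 691.903333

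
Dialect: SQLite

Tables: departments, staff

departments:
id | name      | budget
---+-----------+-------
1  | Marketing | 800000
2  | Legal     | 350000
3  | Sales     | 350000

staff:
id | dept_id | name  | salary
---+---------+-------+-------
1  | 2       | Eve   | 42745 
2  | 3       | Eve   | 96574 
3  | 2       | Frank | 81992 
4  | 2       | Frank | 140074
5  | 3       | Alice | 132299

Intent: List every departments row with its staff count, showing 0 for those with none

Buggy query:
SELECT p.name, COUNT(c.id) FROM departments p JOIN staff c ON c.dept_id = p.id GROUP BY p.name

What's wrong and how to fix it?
Bug: INNER JOIN drops departments rows that have no matching staff rows

Fix: Use LEFT JOIN so parents without children still appear (COUNT(c.id) gives 0)

Corrected query:
SELECT p.name, COUNT(c.id) FROM departments p LEFT JOIN staff c ON c.dept_id = p.id GROUP BY p.name

Result:
name      | COUNT(c.id)
----------+------------
Legal     | 3          
Marketing | 0          
Sales     | 2          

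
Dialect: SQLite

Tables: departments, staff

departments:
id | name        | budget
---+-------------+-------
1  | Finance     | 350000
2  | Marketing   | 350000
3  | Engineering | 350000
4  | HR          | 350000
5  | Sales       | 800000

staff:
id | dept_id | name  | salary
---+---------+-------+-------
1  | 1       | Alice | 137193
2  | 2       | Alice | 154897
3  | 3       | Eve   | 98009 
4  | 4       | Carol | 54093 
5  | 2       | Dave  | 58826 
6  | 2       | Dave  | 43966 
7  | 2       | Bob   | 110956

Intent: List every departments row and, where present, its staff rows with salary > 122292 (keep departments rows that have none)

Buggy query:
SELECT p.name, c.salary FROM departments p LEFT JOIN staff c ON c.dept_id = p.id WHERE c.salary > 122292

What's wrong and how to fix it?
Bug: A WHERE condition on the right-hand table after LEFT JOIN drops unmatched parents

Fix: Put 'c.salary > 122292' in the JOIN's ON clause instead of WHERE

Corrected query:
SELECT p.name, c.salary FROM departments p LEFT JOIN staff c ON c.dept_id = p.id AND c.salary > 122292

Result:
name        | salary
------------+-------
Finance     | 137193
Marketing   | 154897
Engineering | NULL  
HR          | NULL  
Sales       | NULL  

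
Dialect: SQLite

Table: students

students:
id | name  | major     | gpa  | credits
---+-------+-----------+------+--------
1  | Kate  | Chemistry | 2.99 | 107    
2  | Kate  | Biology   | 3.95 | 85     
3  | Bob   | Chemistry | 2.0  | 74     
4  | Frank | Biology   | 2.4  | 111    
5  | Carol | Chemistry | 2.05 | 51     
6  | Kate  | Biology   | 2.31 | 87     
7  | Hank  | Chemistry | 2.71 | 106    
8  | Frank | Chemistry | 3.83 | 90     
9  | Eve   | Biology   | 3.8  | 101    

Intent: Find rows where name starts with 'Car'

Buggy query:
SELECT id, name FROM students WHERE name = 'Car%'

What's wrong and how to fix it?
Bug: '=' compares the literal string including the % character; pattern matching needs LIKE

Fix: Replace '=' with LIKE so 'Car%' is treated as a pattern

Corrected query:
SELECT id, name FROM students WHERE name LIKE 'Car%'

Result:
id | name 
---+------
5  | Carol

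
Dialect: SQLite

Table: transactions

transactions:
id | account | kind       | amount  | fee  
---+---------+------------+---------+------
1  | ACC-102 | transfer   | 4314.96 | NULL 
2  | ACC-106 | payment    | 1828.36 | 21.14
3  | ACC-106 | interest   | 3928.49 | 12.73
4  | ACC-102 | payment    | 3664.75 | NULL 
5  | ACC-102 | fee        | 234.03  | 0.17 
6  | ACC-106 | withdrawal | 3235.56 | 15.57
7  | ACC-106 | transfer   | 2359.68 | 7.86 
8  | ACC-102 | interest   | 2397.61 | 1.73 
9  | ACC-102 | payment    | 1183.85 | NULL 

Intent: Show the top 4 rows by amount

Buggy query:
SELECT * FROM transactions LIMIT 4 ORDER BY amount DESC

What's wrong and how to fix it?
Bug: ORDER BY cannot follow LIMIT; LIMIT is the final clause

Fix: Sort with ORDER BY, then apply LIMIT

Corrected query:
SELECT * FROM transactions ORDER BY amount DESC LIMIT 4

Result:
id | account | kind       | amount  | fee  
---+---------+------------+---------+------
1  | ACC-102 | transfer   | 4314.96 | NULL 
3  | ACC-106 | interest   | 3928.49 | 12.73
4  | ACC-102 | payment    | 3664.75 | NULL 
6  | ACC-106 | withdrawal | 3235.56 | 15.57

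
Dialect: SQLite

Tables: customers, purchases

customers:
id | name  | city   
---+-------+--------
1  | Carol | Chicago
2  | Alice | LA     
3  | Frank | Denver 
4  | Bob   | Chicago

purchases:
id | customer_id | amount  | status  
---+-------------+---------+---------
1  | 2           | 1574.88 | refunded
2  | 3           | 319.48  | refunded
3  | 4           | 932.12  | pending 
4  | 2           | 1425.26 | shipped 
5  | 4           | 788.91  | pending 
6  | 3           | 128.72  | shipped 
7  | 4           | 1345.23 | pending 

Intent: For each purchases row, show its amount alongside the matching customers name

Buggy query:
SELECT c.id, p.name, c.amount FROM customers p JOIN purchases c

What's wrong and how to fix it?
Bug: JOIN with no ON clause produces a cartesian product; every purchases row pairs with every customers row

Fix: Specify the join condition linking the foreign key to the parent id

Corrected query:
SELECT c.id, p.name, c.amount FROM customers p JOIN purchases c ON c.customer_id = p.id

Result:
id | name  | amount 
---+-------+--------
1  | Alice | 1574.88
2  | Frank | 319.48 
3  | Bob   | 932.12 
4  | Alice | 1425.26
5  | Bob   | 788.91 
6  | Frank | 128.72 
7  | Bob   | 1345.23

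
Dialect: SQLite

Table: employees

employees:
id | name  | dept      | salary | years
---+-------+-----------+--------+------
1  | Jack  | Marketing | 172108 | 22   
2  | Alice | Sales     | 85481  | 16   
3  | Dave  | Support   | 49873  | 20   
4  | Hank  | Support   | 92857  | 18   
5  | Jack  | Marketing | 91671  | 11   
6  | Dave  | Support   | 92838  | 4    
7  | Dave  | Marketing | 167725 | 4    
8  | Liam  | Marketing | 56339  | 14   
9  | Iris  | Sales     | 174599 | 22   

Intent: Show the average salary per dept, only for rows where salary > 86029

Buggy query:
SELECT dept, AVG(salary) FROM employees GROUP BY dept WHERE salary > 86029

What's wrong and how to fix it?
Bug: WHERE cannot follow GROUP BY

Fix: Place WHERE between FROM and GROUP BY

Corrected query:
SELECT dept, AVG(salary) FROM employees WHERE salary > 86029 GROUP BY dept

Result:
dept      | AVG(salary)  
----------+--------------
Marketing | 143834.666667
Sales     | 174599       
Support   | 92847.5      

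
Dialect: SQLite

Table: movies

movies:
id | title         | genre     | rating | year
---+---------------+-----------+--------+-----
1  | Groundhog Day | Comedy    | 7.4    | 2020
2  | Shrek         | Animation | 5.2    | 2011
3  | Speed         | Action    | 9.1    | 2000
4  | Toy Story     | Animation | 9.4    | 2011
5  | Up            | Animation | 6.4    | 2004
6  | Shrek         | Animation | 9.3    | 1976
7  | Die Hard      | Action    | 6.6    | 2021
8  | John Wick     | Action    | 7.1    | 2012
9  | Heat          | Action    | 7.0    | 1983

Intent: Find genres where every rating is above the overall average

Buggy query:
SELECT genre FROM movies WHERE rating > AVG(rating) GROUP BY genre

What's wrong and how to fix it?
Bug: WHERE evaluates per row before aggregation, so AVG() is unavailable

Fix: Use a subquery for AVG and a HAVING MIN(...) filter so the condition holds for every row in the group

Corrected query:
SELECT genre FROM movies GROUP BY genre HAVING MIN(rating) > (SELECT AVG(rating) FROM movies)

Result:
(no rows)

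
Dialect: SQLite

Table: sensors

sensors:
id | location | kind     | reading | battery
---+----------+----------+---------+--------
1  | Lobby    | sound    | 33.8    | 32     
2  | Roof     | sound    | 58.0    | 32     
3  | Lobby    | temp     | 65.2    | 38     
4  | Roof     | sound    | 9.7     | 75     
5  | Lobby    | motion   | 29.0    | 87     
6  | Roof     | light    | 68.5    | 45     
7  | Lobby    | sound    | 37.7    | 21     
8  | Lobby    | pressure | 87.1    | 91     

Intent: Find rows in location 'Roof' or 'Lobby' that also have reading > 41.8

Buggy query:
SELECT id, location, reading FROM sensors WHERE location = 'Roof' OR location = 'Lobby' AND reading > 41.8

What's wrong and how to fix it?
Bug: Without parentheses, AND is evaluated before OR, so the reading filter only applies to the 'Lobby' branch

Fix: Add parentheses around the OR so the AND applies to both alternatives

Corrected query:
SELECT id, location, reading FROM sensors WHERE (location = 'Roof' OR location = 'Lobby') AND reading > 41.8

Result:
id | location | reading
---+----------+--------
2  | Roof     | 58     
3  | Lobby    | 65.2   
6  | Roof     | 68.5   
8  | Lobby    | 87.1   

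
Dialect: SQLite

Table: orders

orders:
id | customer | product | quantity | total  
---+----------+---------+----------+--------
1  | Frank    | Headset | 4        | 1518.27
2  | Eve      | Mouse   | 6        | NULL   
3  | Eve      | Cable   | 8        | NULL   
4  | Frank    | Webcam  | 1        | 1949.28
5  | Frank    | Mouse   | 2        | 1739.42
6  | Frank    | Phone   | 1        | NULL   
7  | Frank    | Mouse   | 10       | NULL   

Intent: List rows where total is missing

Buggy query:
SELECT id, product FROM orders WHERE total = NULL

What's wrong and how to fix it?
Bug: Comparing to NULL with '=' never matches; NULL = NULL is unknown, not true

Fix: Replace '= NULL' with 'IS NULL'

Corrected query:
SELECT id, product FROM orders WHERE total IS NULL

Result:
id | product
---+--------
2  | Mouse  
3  | Cable  
6  | Phone  
7  | Mouse  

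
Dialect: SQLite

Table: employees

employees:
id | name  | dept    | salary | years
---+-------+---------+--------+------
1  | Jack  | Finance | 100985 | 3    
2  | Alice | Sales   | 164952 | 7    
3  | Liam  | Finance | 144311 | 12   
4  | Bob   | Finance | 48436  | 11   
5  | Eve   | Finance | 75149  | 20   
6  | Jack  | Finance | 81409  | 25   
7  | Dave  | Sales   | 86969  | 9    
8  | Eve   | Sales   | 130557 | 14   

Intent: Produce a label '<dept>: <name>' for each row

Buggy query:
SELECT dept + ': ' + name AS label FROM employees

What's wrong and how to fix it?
Bug: '+' is numeric addition; on text columns SQLite converts them to 0 instead of concatenating

Fix: Replace + with || to concatenate text

Corrected query:
SELECT dept || ': ' || name AS label FROM employees

Result:
label        
-------------
Finance: Jack
Sales: Alice 
Finance: Liam
Finance: Bob 
Finance: Eve 
Finance: Jack
Sales: Dave  
Sales: Eve   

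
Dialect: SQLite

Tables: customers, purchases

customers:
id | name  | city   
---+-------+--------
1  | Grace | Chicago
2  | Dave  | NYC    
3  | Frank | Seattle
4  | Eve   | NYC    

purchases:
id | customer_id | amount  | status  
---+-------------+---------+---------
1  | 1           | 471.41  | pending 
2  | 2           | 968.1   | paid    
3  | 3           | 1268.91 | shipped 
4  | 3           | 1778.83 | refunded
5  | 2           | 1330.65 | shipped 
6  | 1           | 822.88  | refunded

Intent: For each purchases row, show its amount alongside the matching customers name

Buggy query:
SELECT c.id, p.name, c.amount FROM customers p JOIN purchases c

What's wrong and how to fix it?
Bug: Missing join condition: each purchases row is matched to all customers rows instead of just its own

Fix: Add ON c.customer_id = p.id to the JOIN

Corrected query:
SELECT c.id, p.name, c.amount FROM customers p JOIN purchases c ON c.customer_id = p.id

Result:
id | name  | amount 
---+-------+--------
1  | Grace | 471.41 
2  | Dave  | 968.1  
3  | Frank | 1268.91
4  | Frank | 1778.83
5  | Dave  | 1330.65
6  | Grace | 822.88 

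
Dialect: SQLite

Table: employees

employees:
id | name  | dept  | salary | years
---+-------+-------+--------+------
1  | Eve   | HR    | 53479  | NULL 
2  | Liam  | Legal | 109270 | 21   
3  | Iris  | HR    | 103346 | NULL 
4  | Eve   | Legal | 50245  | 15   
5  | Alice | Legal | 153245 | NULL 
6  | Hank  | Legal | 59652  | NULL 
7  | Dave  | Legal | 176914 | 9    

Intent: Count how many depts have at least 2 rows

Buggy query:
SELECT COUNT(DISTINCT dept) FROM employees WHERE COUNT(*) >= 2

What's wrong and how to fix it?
Bug: WHERE filters individual rows, not groups, so a group-level COUNT is invalid there

Fix: Group first with HAVING COUNT(*) >= 2, then COUNT the resulting groups

Corrected query:
SELECT COUNT(*) FROM (SELECT dept FROM employees GROUP BY dept HAVING COUNT(*) >= 2)

Result:
COUNT(*)
--------
2       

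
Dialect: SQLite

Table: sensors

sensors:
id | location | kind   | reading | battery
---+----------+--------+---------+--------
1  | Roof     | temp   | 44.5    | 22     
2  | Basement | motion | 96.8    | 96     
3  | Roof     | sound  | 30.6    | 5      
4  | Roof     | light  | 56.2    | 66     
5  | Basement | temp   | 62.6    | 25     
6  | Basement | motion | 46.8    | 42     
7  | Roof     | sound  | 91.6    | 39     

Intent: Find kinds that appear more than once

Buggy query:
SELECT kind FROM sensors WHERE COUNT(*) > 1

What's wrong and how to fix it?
Bug: COUNT(*) is an aggregate and cannot be used in WHERE

Fix: GROUP BY kind, then filter groups with HAVING COUNT(*) > 1

Corrected query:
SELECT kind FROM sensors GROUP BY kind HAVING COUNT(*) > 1

Result:
kind  
------
motion
sound 
temp  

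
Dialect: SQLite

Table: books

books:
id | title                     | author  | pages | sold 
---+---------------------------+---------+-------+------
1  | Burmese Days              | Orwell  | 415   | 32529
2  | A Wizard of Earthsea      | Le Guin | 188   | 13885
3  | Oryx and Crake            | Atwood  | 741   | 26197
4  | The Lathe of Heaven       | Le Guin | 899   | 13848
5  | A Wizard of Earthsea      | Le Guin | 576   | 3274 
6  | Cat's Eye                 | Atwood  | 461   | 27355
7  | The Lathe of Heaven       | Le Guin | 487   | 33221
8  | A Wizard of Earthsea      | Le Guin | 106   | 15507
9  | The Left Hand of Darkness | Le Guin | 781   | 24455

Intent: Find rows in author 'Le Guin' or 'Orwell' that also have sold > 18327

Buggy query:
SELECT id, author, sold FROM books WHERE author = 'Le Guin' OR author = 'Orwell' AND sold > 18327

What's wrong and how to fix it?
Bug: AND binds tighter than OR, so this parses as author = 'Le Guin' OR (author = 'Orwell' AND sold > 18327)

Fix: Add parentheses around the OR so the AND applies to both alternatives

Corrected query:
SELECT id, author, sold FROM books WHERE (author = 'Le Guin' OR author = 'Orwell') AND sold > 18327

Result:
id | author  | sold 
---+---------+------
1  | Orwell  | 32529
7  | Le Guin | 33221
9  | Le Guin | 24455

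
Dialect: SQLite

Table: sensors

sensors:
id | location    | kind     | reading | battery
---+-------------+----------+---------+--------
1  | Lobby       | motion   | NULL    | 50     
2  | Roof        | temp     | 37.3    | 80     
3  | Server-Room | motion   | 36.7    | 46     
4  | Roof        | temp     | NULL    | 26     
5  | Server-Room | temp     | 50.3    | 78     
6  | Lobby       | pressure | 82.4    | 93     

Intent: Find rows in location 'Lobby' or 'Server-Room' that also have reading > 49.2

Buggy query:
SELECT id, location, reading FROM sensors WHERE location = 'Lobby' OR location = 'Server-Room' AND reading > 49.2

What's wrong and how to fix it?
Bug: Without parentheses, AND is evaluated before OR, so the reading filter only applies to the 'Server-Room' branch

Fix: Group the OR with parentheses (or use IN), then AND the threshold

Corrected query:
SELECT id, location, reading FROM sensors WHERE (location = 'Lobby' OR location = 'Server-Room') AND reading > 49.2

Result:
id | location    | reading
---+-------------+--------
5  | Server-Room | 50.3   
6  | Lobby       | 82.4   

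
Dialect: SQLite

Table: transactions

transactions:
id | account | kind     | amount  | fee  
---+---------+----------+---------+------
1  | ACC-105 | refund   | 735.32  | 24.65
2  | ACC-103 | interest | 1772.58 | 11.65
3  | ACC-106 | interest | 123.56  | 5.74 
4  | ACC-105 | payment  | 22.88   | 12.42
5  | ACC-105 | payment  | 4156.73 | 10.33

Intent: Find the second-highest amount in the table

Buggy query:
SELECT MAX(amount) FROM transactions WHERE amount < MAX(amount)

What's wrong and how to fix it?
Bug: The inner MAX is an aggregate inside WHERE, which is not allowed

Fix: Compute the overall MAX in a subquery, then take MAX of rows below it

Corrected query:
SELECT MAX(amount) FROM transactions WHERE amount < (SELECT MAX(amount) FROM transactions)

Result:
MAX(amount)
-----------
1772.58    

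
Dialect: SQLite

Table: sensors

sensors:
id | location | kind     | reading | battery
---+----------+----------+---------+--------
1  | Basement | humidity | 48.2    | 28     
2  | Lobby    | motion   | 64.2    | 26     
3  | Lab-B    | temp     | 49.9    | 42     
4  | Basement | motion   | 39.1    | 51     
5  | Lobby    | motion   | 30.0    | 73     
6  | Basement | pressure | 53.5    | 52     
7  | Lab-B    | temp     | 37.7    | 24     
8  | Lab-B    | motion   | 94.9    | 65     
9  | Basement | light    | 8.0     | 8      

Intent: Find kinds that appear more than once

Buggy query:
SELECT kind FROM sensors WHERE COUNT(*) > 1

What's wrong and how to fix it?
Bug: COUNT(*) is an aggregate and cannot be used in WHERE

Fix: GROUP BY kind, then filter groups with HAVING COUNT(*) > 1

Corrected query:
SELECT kind FROM sensors GROUP BY kind HAVING COUNT(*) > 1

Result:
kind  
------
motion
temp  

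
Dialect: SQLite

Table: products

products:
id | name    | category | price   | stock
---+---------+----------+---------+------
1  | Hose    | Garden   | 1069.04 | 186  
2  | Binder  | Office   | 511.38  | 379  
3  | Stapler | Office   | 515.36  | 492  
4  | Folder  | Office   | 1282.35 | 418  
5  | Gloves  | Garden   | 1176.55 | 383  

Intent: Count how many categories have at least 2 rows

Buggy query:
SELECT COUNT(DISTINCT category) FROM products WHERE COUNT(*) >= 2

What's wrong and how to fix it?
Bug: WHERE filters individual rows, not groups, so a group-level COUNT is invalid there

Fix: Group first with HAVING COUNT(*) >= 2, then COUNT the resulting groups

Corrected query:
SELECT COUNT(*) FROM (SELECT category FROM products GROUP BY category HAVING COUNT(*) >= 2)

Result:
COUNT(*)
--------
2       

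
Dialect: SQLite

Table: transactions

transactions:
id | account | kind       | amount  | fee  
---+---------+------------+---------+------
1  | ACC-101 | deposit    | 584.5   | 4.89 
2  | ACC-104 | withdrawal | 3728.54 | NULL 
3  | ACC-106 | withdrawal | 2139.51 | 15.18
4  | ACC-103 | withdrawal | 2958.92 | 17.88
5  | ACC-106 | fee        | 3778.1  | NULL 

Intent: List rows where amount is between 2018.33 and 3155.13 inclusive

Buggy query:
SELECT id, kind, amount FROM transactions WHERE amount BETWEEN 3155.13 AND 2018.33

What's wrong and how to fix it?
Bug: BETWEEN expects the lower bound first; with 3155.13 AND 2018.33 the range is empty

Fix: Write BETWEEN 2018.33 AND 3155.13

Corrected query:
SELECT id, kind, amount FROM transactions WHERE amount BETWEEN 2018.33 AND 3155.13

Result:
id | kind       | amount 
---+------------+--------
3  | withdrawal | 2139.51
4  | withdrawal | 2958.92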